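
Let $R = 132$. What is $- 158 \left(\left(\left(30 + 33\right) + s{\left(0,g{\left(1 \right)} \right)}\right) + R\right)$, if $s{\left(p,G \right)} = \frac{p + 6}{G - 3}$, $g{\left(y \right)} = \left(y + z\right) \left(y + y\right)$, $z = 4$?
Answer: $- \frac{216618}{7} \approx -30945.0$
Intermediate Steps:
$g{\left(y \right)} = 2 y \left(4 + y\right)$ ($g{\left(y \right)} = \left(y + 4\right) \left(y + y\right) = \left(4 + y\right) 2 y = 2 y \left(4 + y\right)$)
$s{\left(p,G \right)} = \frac{6 + p}{-3 + G}$
$- 158 \left(\left(\left(30 + 33\right) + s{\left(0,g{\left(1 \right)} \right)}\right) + R\right) = - 158 \left(\left(\left(30 + 33\right) + \frac{6 + 0}{-3 + 2 \cdot 1 \left(4 + 1\right)}\right) + 132\right) = - 158 \left(\left(63 + \frac{1}{-3 + 2 \cdot 1 \cdot 5} \cdot 6\right) + 132\right) = - 158 \left(\left(63 + \frac{1}{-3 + 10} \cdot 6\right) + 132\right) = - 158 \left(\left(63 + \frac{1}{7} \cdot 6\right) + 132\right) = - 158 \left(\left(63 + \frac{6}{7}\right) + 132\right) = - 158 \left(\frac{447}{7} + 132\right) = \left(-158\right) \frac{1371}{7} = - \frac{216618}{7}$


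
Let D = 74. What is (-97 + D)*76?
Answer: -1748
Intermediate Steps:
(-97 + D)*76 = (-97 + 74)*76 = -23*76 = -1748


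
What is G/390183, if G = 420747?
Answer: 140249/130061 ≈ 1.0783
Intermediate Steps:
G/390183 = 420747/390183 = 420747*(1/390183) = 140249/130061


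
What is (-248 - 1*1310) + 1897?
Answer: 339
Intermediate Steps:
(-248 - 1*1310) + 1897 = (-248 - 1310) + 1897 = -1558 + 1897 = 339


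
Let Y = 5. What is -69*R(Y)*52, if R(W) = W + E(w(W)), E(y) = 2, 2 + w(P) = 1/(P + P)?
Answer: -25116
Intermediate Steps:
w(P) = -2 + 1/(2*P) (w(P) = -2 + 1/(P + P) = -2 + 1/(2*P))
R(W) = 2 + W (R(W) = W + 2 = 2 + W)
-69*R(Y)*52 = -69*(2 + 5)*52 = -69*7*52 = -483*52 = -25116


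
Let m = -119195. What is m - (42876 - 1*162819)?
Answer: 748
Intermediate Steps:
m - (42876 - 1*162819) = -119195 - (42876 - 1*162819) = -119195 - (42876 - 162819) = -119195 - 1*(-119943) = -119195 + 119943 = 748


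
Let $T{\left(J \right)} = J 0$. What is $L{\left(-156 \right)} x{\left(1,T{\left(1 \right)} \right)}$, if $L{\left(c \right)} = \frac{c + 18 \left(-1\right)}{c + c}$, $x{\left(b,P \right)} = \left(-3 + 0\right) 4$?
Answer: $- \frac{87}{13} \approx -6.6923$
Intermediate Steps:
$T{\left(J \right)} = 0$
$x{\left(b,P \right)} = -12$ ($x{\left(b,P \right)} = \left(-3\right) 4 = -12$)
$L{\left(c \right)} = \frac{-18 + c}{2 c}$ ($L{\left(c \right)} = \frac{c - 18}{2 c} = \left(-18 + c\right) \frac{1}{2 c} = \frac{-18 + c}{2 c}$)
$L{\left(-156 \right)} x{\left(1,T{\left(1 \right)} \right)} = \frac{-18 - 156}{2 \left(-156\right)} \left(-12\right) = \frac{1}{2} \left(- \frac{1}{156}\right) \left(-174\right) \left(-12\right) = \frac{29}{52} \left(-12\right) = - \frac{87}{13}$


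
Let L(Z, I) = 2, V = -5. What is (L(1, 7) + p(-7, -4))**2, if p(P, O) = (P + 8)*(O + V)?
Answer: 49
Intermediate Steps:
p(P, O) = (-5 + O)*(8 + P) (p(P, O) = (P + 8)*(O - 5) = (8 + P)*(-5 + O) = (-5 + O)*(8 + P))
(L(1, 7) + p(-7, -4))**2 = (2 + (-40 - 5*(-7) + 8*(-4) - 4*(-7)))**2 = (2 + (-40 + 35 - 32 + 28))**2 = (2 - 9)**2 = (-7)**2 = 49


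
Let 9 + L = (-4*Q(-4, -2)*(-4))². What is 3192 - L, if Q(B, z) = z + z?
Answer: -895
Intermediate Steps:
Q(B, z) = 2*z
L = 4087 (L = -9 + (-8*(-2)*(-4))² = -9 + (-4*(-4)*(-4))² = -9 + (16*(-4))² = -9 + (-64)² = -9 + 4096 = 4087)
3192 - L = 3192 - 1*4087 = 3192 - 4087 = -895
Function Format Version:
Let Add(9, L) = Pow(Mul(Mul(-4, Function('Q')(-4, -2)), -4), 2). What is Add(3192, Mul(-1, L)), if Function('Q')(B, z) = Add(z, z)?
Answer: -895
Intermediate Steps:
Function('Q')(B, z) = Mul(2, z)
L = 4087 (L = Add(-9, Pow(Mul(Mul(-4, Mul(2, -2)), -4), 2)) = Add(-9, Pow(Mul(Mul(-4, -4), -4), 2)) = Add(-9, Pow(Mul(16, -4), 2)) = Add(-9, Pow(-64, 2)) = Add(-9, 4096) = 4087)
Add(3192, Mul(-1, L)) = Add(3192, Mul(-1, 4087)) = Add(3192, -4087) = -895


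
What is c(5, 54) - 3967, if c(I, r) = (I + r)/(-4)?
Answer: -15927/4 ≈ -3981.8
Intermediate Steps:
c(I, r) = -I/4 - r/4 (c(I, r) = (I + r)*(-¼) = -I/4 - r/4)
c(5, 54) - 3967 = (-¼*5 - ¼*54) - 3967 = (-5/4 - 27/2) - 3967 = -59/4 - 3967 = -15927/4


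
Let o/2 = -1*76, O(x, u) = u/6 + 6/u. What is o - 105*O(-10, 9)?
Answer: -759/2 ≈ -379.50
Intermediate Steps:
O(x, u) = 6/u + u/6 (O(x, u) = u*(1/6) + 6/u = u/6 + 6/u = 6/u + u/6)
o = -152 (o = 2*(-1*76) = 2*(-76) = -152)
o - 105*O(-10, 9) = -152 - 105*(6/9 + (1/6)*9) = -152 - 105*(6*(1/9) + 3/2) = -152 - 105*(2/3 + 3/2) = -152 - 105*13/6 = -152 - 455/2 = -759/2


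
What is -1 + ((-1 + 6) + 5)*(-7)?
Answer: -71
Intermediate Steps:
-1 + ((-1 + 6) + 5)*(-7) = -1 + (5 + 5)*(-7) = -1 + 10*(-7) = -1 - 70 = -71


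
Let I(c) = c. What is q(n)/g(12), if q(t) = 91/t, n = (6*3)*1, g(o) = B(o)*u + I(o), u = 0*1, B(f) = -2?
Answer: 91/216 ≈ 0.42130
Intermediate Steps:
u = 0
g(o) = o (g(o) = -2*0 + o = 0 + o = o)
n = 18 (n = 18*1 = 18)
q(n)/g(12) = (91/18)/12 = (91*(1/18))*(1/12) = (91/18)*(1/12) = 91/216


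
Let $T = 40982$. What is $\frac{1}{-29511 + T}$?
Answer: $\frac{1}{11471} \approx 8.7176 \cdot 10^{-5}$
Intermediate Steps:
$\frac{1}{-29511 + T} = \frac{1}{-29511 + 40982} = \frac{1}{11471}$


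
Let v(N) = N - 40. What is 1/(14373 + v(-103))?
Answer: 1/14230 ≈ 7.0274e-5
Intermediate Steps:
v(N) = -40 + N
1/(14373 + v(-103)) = 1/(14373 + (-40 - 103)) = 1/(14373 - 143) = 1/14230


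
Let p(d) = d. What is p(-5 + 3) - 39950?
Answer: -39952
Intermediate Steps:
p(-5 + 3) - 39950 = (-5 + 3) - 39950 = -2 - 39950 = -39952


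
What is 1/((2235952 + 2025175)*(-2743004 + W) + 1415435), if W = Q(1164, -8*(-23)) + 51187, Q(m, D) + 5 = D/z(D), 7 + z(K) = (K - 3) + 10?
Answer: -1/11470189726832 ≈ -8.7183e-14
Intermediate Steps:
z(K) = K (z(K) = -7 + ((K - 3) + 10) = -7 + ((-3 + K) + 10) = -7 + (7 + K) = K)
Q(m, D) = -4 (Q(m, D) = -5 + D/D = -5 + 1 = -4)
W = 51183 (W = -4 + 51187 = 51183)
1/((2235952 + 2025175)*(-2743004 + W) + 1415435) = 1/((2235952 + 2025175)*(-2743004 + 51183) + 1415435) = 1/(4261127*(-2691821) + 1415435) = 1/(-11470191142267 + 1415435) = 1/(-11470189726832) = -1/11470189726832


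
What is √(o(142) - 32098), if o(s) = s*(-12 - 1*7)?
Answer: 2*I*√8699 ≈ 186.54*I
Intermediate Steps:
o(s) = -19*s (o(s) = s*(-12 - 7) = s*(-19) = -19*s)
√(o(142) - 32098) = √(-19*142 - 32098) = √(-2698 - 32098) = √(-34796) = 2*I*√8699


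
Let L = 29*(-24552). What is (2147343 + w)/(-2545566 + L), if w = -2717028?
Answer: 189895/1085858 ≈ 0.17488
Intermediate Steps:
L = -712008
(2147343 + w)/(-2545566 + L) = (2147343 - 2717028)/(-2545566 - 712008) = -569685/(-3257574) = -569685*(-1/3257574) = 189895/1085858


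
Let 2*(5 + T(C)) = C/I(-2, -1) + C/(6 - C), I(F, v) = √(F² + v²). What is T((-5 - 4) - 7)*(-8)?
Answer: 472/11 + 64*√5/5 ≈ 71.531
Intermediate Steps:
T(C) = -5 + C/(2*(6 - C)) + C*√5/10 (T(C) = -5 + (C/(√((-2)² + (-1)²)) + C/(6 - C))/2 = -5 + (C/(√(4 + 1)) + C/(6 - C))/2 = -5 + (C/(√5) + C/(6 - C))/2 = -5 + (C*(√5/5) + C/(6 - C))/2 = -5 + (C*√5/5 + C/(6 - C))/2 = -5 + (C/(6 - C) + C*√5/5)/2 = -5 + (C/(2*(6 - C)) + C*√5/10) = -5 + C/(2*(6 - C)) + C*√5/10)
T((-5 - 4) - 7)*(-8) = ((300 - 55*((-5 - 4) - 7) + √5*((-5 - 4) - 7)² - 6*((-5 - 4) - 7)*√5)/(10*(-6 + ((-5 - 4) - 7))))*(-8) = ((300 - 55*(-9 - 7) + √5*(-9 - 7)² - 6*(-9 - 7)*√5)/(10*(-6 + (-9 - 7))))*(-8) = ((300 - 55*(-16) + √5*(-16)² - 6*(-16)*√5)/(10*(-6 - 16)))*(-8) = ((⅒)*(300 + 880 + √5*256 + 96*√5)/(-22))*(-8) = ((⅒)*(-1/22)*(300 + 880 + 256*√5 + 96*√5))*(-8) = ((⅒)*(-1/22)*(1180 + 352*√5))*(-8) = (-59/11 - 8*√5/5)*(-8) = 472/11 + 64*√5/5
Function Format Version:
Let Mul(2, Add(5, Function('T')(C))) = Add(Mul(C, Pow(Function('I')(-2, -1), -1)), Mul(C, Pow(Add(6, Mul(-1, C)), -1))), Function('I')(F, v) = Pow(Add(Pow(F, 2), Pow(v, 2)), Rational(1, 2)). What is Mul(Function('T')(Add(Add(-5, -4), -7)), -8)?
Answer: Add(Rational(472, 11), Mul(Rational(64, 5), Pow(5, Rational(1, 2)))) ≈ 71.531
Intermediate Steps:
Function('T')(C) = Add(-5, Mul(Rational(1, 2), C, Pow(Add(6, Mul(-1, C)), -1)), Mul(Rational(1, 10), C, Pow(5, Rational(1, 2)))) (Function('T')(C) = Add(-5, Mul(Rational(1, 2), Add(Mul(C, Pow(Pow(Add(Pow(-2, 2), Pow(-1, 2)), Rational(1, 2)), -1)), Mul(C, Pow(Add(6, Mul(-1, C)), -1))))) = Add(-5, Mul(Rational(1, 2), Add(Mul(C, Pow(Pow(Add(4, 1), Rational(1, 2)), -1)), Mul(C, Pow(Add(6, Mul(-1, C)), -1))))) = Add(-5, Mul(Rational(1, 2), Add(Mul(C, Pow(Pow(5, Rational(1, 2)), -1)), Mul(C, Pow(Add(6, Mul(-1, C)), -1))))) = Add(-5, Mul(Rational(1, 2), Add(Mul(C, Mul(Rational(1, 5), Pow(5, Rational(1, 2)))), Mul(C, Pow(Add(6, Mul(-1, C)), -1))))) = Add(-5, Mul(Rational(1, 2), Add(Mul(Rational(1, 5), C, Pow(5, Rational(1, 2))), Mul(C, Pow(Add(6, Mul(-1, C)), -1))))) = Add(-5, Mul(Rational(1, 2), Add(Mul(C, Pow(Add(6, Mul(-1, C)), -1)), Mul(Rational(1, 5), C, Pow(5, Rational(1, 2)))))) = Add(-5, Add(Mul(Rational(1, 2), C, Pow(Add(6, Mul(-1, C)), -1)), Mul(Rational(1, 10), C, Pow(5, Rational(1, 2))))) = Add(-5, Mul(Rational(1, 2), C, Pow(Add(6, Mul(-1, C)), -1)), Mul(Rational(1, 10), C, Pow(5, Rational(1, 2)))))
Mul(Function('T')(Add(Add(-5, -4), -7)), -8) = Mul(Mul(Rational(1, 10), Pow(Add(-6, Add(Add(-5, -4), -7)), -1), Add(300, Mul(-55, Add(Add(-5, -4), -7)), Mul(Pow(5, Rational(1, 2)), Pow(Add(Add(-5, -4), -7), 2)), Mul(-6, Add(Add(-5, -4), -7), Pow(5, Rational(1, 2))))), -8) = Mul(Mul(Rational(1, 10), Pow(Add(-6, Add(-9, -7)), -1), Add(300, Mul(-55, Add(-9, -7)), Mul(Pow(5, Rational(1, 2)), Pow(Add(-9, -7), 2)), Mul(-6, Add(-9, -7), Pow(5, Rational(1, 2))))), -8) = Mul(Mul(Rational(1, 10), Pow(Add(-6, -16), -1), Add(300, Mul(-55, -16), Mul(Pow(5, Rational(1, 2)), Pow(-16, 2)), Mul(-6, -16, Pow(5, Rational(1, 2))))), -8) = Mul(Mul(Rational(1, 10), Pow(-22, -1), Add(300, 880, Mul(Pow(5, Rational(1, 2)), 256), Mul(96, Pow(5, Rational(1, 2))))), -8) = Mul(Mul(Rational(1, 10), Rational(-1, 22), Add(300, 880, Mul(256, Pow(5, Rational(1, 2))), Mul(96, Pow(5, Rational(1, 2))))), -8) = Mul(Mul(Rational(1, 10), Rational(-1, 22), Add(1180, Mul(352, Pow(5, Rational(1, 2))))), -8) = Mul(Add(Rational(-59, 11), Mul(Rational(-8, 5), Pow(5, Rational(1, 2)))), -8) = Add(Rational(472, 11), Mul(Rational(64, 5), Pow(5, Rational(1, 2))))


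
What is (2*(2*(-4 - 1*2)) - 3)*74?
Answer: -1998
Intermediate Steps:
(2*(2*(-4 - 1*2)) - 3)*74 = (2*(2*(-4 - 2)) - 3)*74 = (2*(2*(-6)) - 3)*74 = (2*(-12) - 3)*74 = (-24 - 3)*74 = -27*74 = -1998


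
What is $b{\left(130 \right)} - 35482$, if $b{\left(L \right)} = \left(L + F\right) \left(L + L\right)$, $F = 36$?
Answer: $7678$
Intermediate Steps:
$b{\left(L \right)} = 2 L \left(36 + L\right)$ ($b{\left(L \right)} = \left(L + 36\right) \left(L + L\right) = \left(36 + L\right) 2 L = 2 L \left(36 + L\right)$)
$b{\left(130 \right)} - 35482 = 2 \cdot 130 \left(36 + 130\right) - 35482 = 2 \cdot 130 \cdot 166 - 35482 = 43160 - 35482 = 7678$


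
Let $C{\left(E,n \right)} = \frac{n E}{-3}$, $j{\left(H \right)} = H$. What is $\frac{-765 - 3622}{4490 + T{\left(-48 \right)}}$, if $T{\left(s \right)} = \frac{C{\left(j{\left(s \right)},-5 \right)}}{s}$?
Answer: $- \frac{13161}{13475} \approx -0.9767$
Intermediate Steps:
$C{\left(E,n \right)} = - \frac{E n}{3}$ ($C{\left(E,n \right)} = E n \left(- \frac{1}{3}\right) = - \frac{E n}{3}$)
$T{\left(s \right)} = \frac{5}{3}$ ($T{\left(s \right)} = \frac{\left(- \frac{1}{3}\right) s \left(-5\right)}{s} = \frac{\frac{5}{3} s}{s} = \frac{5}{3}$)
$\frac{-765 - 3622}{4490 + T{\left(-48 \right)}} = \frac{-765 - 3622}{4490 + \frac{5}{3}} = - \frac{4387}{\frac{13475}{3}} = \left(-4387\right) \frac{3}{13475} = - \frac{13161}{13475}$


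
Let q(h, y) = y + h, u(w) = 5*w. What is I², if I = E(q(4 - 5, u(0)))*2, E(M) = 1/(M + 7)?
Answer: ⅑ ≈ 0.11111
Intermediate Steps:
q(h, y) = h + y
E(M) = 1/(7 + M)
I = ⅓ (I = 2/(7 + ((4 - 5) + 5*0)) = 2/(7 + (-1 + 0)) = 2/(7 - 1) = 2/6 = (⅙)*2 = ⅓ ≈ 0.33333)
I² = (⅓)² = ⅑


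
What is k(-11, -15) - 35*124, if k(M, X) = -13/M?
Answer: -47727/11 ≈ -4338.8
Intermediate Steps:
k(-11, -15) - 35*124 = -13/(-11) - 35*124 = -13*(-1/11) - 4340 = 13/11 - 4340 = -47727/11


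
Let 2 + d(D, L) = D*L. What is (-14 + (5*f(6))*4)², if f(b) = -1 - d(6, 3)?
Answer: 125316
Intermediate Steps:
d(D, L) = -2 + D*L
f(b) = -17 (f(b) = -1 - (-2 + 6*3) = -1 - (-2 + 18) = -1 - 1*16 = -1 - 16 = -17)
(-14 + (5*f(6))*4)² = (-14 + (5*(-17))*4)² = (-14 - 85*4)² = (-14 - 340)² = (-354)² = 125316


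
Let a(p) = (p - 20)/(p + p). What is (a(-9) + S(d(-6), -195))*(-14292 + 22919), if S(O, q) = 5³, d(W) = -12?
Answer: 19660933/18 ≈ 1.0923e+6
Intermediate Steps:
a(p) = (-20 + p)/(2*p) (a(p) = (-20 + p)/((2*p)) = (-20 + p)*(1/(2*p)) = (-20 + p)/(2*p))
S(O, q) = 125
(a(-9) + S(d(-6), -195))*(-14292 + 22919) = ((½)*(-20 - 9)/(-9) + 125)*(-14292 + 22919) = ((½)*(-⅑)*(-29) + 125)*8627 = (29/18 + 125)*8627 = (2279/18)*8627 = 19660933/18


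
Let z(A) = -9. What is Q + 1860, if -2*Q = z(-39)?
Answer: 3729/2 ≈ 1864.5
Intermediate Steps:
Q = 9/2 (Q = -½*(-9) = 9/2 ≈ 4.5000)
Q + 1860 = 9/2 + 1860 = 3729/2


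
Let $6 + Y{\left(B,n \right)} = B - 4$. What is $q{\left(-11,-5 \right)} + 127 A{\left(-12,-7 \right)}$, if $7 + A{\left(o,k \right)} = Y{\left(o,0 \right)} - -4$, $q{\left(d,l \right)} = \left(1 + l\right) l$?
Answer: $-3155$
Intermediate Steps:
$Y{\left(B,n \right)} = -10 + B$ ($Y{\left(B,n \right)} = -6 + \left(B - 4\right) = -6 + \left(-4 + B\right) = -10 + B$)
$q{\left(d,l \right)} = l \left(1 + l\right)$
$A{\left(o,k \right)} = -13 + o$ ($A{\left(o,k \right)} = -7 + \left(\left(-10 + o\right) - -4\right) = -7 + \left(\left(-10 + o\right) + 4\right) = -7 + \left(-6 + o\right) = -13 + o$)
$q{\left(-11,-5 \right)} + 127 A{\left(-12,-7 \right)} = - 5 \left(1 - 5\right) + 127 \left(-13 - 12\right) = \left(-5\right) \left(-4\right) + 127 \left(-25\right) = 20 - 3175 = -3155$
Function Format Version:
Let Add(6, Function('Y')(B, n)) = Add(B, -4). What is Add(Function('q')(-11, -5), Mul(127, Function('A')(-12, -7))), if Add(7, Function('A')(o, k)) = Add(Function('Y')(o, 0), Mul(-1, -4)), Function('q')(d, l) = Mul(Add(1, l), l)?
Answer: -3155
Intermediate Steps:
Function('Y')(B, n) = Add(-10, B) (Function('Y')(B, n) = Add(-6, Add(B, -4)) = Add(-6, Add(-4, B)) = Add(-10, B))
Function('q')(d, l) = Mul(l, Add(1, l))
Function('A')(o, k) = Add(-13, o) (Function('A')(o, k) = Add(-7, Add(Add(-10, o), Mul(-1, -4))) = Add(-7, Add(Add(-10, o), 4)) = Add(-7, Add(-6, o)) = Add(-13, o))
Add(Function('q')(-11, -5), Mul(127, Function('A')(-12, -7))) = Add(Mul(-5, Add(1, -5)), Mul(127, Add(-13, -12))) = Add(Mul(-5, -4), Mul(127, -25)) = Add(20, -3175) = -3155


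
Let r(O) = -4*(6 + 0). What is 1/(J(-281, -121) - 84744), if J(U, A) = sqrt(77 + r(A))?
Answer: -84744/7181545483 - sqrt(53)/7181545483 ≈ -1.1801e-5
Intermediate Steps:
r(O) = -24 (r(O) = -4*6 = -24)
J(U, A) = sqrt(53) (J(U, A) = sqrt(77 - 24) = sqrt(53))
1/(J(-281, -121) - 84744) = 1/(sqrt(53) - 84744) = 1/(-84744 + sqrt(53))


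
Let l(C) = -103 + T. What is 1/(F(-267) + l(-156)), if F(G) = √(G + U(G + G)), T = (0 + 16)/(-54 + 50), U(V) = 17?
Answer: -107/11699 - 5*I*√10/11699 ≈ -0.0091461 - 0.0013515*I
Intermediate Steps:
T = -4 (T = 16/(-4) = 16*(-¼) = -4)
l(C) = -107 (l(C) = -103 - 4 = -107)
F(G) = √(17 + G) (F(G) = √(G + 17) = √(17 + G))
1/(F(-267) + l(-156)) = 1/(√(17 - 267) - 107) = 1/(√(-250) - 107) = 1/(5*I*√10 - 107) = 1/(-107 + 5*I*√10)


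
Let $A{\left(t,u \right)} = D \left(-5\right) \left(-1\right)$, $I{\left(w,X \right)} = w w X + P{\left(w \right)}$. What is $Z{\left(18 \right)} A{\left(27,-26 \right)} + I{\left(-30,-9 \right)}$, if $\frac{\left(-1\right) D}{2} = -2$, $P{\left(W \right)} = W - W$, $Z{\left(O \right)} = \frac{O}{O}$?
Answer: $-8080$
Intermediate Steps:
$Z{\left(O \right)} = 1$
$P{\left(W \right)} = 0$
$D = 4$ ($D = \left(-2\right) \left(-2\right) = 4$)
$I{\left(w,X \right)} = X w^{2}$ ($I{\left(w,X \right)} = w w X + 0 = w^{2} X + 0 = X w^{2} + 0 = X w^{2}$)
$A{\left(t,u \right)} = 20$ ($A{\left(t,u \right)} = 4 \left(-5\right) \left(-1\right) = \left(-20\right) \left(-1\right) = 20$)
$Z{\left(18 \right)} A{\left(27,-26 \right)} + I{\left(-30,-9 \right)} = 1 \cdot 20 - 9 \left(-30\right)^{2} = 20 - 8100 = -8080$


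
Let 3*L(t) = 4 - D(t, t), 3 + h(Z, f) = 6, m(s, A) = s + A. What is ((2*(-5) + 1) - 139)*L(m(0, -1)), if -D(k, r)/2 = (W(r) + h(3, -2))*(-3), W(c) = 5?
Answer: 6512/3 ≈ 2170.7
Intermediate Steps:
m(s, A) = A + s
h(Z, f) = 3 (h(Z, f) = -3 + 6 = 3)
D(k, r) = 48 (D(k, r) = -2*(5 + 3)*(-3) = -16*(-3) = -2*(-24) = 48)
L(t) = -44/3 (L(t) = (4 - 1*48)/3 = (4 - 48)/3 = (⅓)*(-44) = -44/3)
((2*(-5) + 1) - 139)*L(m(0, -1)) = ((2*(-5) + 1) - 139)*(-44/3) = ((-10 + 1) - 139)*(-44/3) = (-9 - 139)*(-44/3) = -148*(-44/3) = 6512/3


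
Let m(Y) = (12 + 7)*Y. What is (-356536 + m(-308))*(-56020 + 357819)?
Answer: -109368336012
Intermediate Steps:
m(Y) = 19*Y
(-356536 + m(-308))*(-56020 + 357819) = (-356536 + 19*(-308))*(-56020 + 357819) = (-356536 - 5852)*301799 = -362388*301799 = -109368336012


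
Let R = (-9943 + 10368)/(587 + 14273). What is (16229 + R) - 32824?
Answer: -49320255/2972 ≈ -16595.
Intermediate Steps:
R = 85/2972 (R = 425/14860 = 425*(1/14860) = 85/2972 ≈ 0.028600)
(16229 + R) - 32824 = (16229 + 85/2972) - 32824 = 48232673/2972 - 32824 = -49320255/2972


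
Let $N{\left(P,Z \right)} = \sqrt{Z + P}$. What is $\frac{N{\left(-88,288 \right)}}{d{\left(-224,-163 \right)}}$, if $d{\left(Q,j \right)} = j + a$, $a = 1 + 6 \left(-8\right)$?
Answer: $- \frac{\sqrt{2}}{21} \approx -0.067343$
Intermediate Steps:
$a = -47$ ($a = 1 - 48 = -47$)
$N{\left(P,Z \right)} = \sqrt{P + Z}$
$d{\left(Q,j \right)} = -47 + j$ ($d{\left(Q,j \right)} = j - 47 = -47 + j$)
$\frac{N{\left(-88,288 \right)}}{d{\left(-224,-163 \right)}} = \frac{\sqrt{-88 + 288}}{-47 - 163} = \frac{\sqrt{200}}{-210} = 10 \sqrt{2} \left(- \frac{1}{210}\right) = - \frac{\sqrt{2}}{21}$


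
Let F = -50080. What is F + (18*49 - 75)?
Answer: -49273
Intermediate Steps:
F + (18*49 - 75) = -50080 + (18*49 - 75) = -50080 + (882 - 75) = -50080 + 807 = -49273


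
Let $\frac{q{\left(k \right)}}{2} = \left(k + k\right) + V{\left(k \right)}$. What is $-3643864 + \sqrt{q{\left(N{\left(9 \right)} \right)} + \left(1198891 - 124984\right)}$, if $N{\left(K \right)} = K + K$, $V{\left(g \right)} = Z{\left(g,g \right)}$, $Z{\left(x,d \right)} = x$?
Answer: $-3643864 + 3 \sqrt{119335} \approx -3.6428 \cdot 10^{6}$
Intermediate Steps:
$V{\left(g \right)} = g$
$N{\left(K \right)} = 2 K$
$q{\left(k \right)} = 6 k$ ($q{\left(k \right)} = 2 \left(\left(k + k\right) + k\right) = 2 \left(2 k + k\right) = 2 \cdot 3 k = 6 k$)
$-3643864 + \sqrt{q{\left(N{\left(9 \right)} \right)} + \left(1198891 - 124984\right)} = -3643864 + \sqrt{6 \cdot 2 \cdot 9 + \left(1198891 - 124984\right)} = -3643864 + \sqrt{6 \cdot 18 + 1073907} = -3643864 + \sqrt{108 + 1073907} = -3643864 + \sqrt{1074015} = -3643864 + 3 \sqrt{119335}$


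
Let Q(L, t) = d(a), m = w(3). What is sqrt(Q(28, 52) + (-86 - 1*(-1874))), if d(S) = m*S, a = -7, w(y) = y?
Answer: sqrt(1767) ≈ 42.036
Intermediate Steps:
m = 3
d(S) = 3*S
Q(L, t) = -21 (Q(L, t) = 3*(-7) = -21)
sqrt(Q(28, 52) + (-86 - 1*(-1874))) = sqrt(-21 + (-86 - 1*(-1874))) = sqrt(-21 + (-86 + 1874)) = sqrt(-21 + 1788) = sqrt(1767)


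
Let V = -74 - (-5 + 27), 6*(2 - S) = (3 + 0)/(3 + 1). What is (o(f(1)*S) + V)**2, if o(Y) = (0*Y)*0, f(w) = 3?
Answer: 9216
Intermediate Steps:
S = 15/8 (S = 2 - (3 + 0)/(6*(3 + 1)) = 2 - 1/(2*4) = 2 - 1/6*3/4 = 2 - 1/8 = 15/8 ≈ 1.8750)
V = -96 (V = -74 - 1*22 = -74 - 22 = -96)
o(Y) = 0 (o(Y) = 0*0 = 0)
(o(f(1)*S) + V)**2 = (0 - 96)**2 = (-96)**2 = 9216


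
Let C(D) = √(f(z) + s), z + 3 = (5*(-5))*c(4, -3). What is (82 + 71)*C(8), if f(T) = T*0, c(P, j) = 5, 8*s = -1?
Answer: 153*I*√2/4 ≈ 54.094*I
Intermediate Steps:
s = -⅛ (s = (⅛)*(-1) = -⅛ ≈ -0.12500)
z = -128 (z = -3 + (5*(-5))*5 = -3 - 25*5 = -3 - 125 = -128)
f(T) = 0
C(D) = I*√2/4 (C(D) = √(0 - ⅛) = √(-⅛) = I*√2/4)
(82 + 71)*C(8) = (82 + 71)*(I*√2/4) = 153*(I*√2/4) = 153*I*√2/4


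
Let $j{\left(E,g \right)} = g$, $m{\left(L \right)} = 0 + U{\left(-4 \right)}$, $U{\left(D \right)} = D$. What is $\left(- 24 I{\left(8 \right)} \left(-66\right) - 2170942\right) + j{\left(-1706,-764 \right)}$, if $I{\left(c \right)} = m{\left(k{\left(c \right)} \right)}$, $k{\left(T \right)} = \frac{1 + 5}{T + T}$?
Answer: $-2178042$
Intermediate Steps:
$k{\left(T \right)} = \frac{3}{T}$ ($k{\left(T \right)} = \frac{6}{2 T} = 6 \frac{1}{2 T} = \frac{3}{T}$)
$m{\left(L \right)} = -4$ ($m{\left(L \right)} = 0 - 4 = -4$)
$I{\left(c \right)} = -4$
$\left(- 24 I{\left(8 \right)} \left(-66\right) - 2170942\right) + j{\left(-1706,-764 \right)} = \left(\left(-24\right) \left(-4\right) \left(-66\right) - 2170942\right) - 764 = \left(96 \left(-66\right) - 2170942\right) - 764 = \left(-6336 - 2170942\right) - 764 = -2177278 - 764 = -2178042$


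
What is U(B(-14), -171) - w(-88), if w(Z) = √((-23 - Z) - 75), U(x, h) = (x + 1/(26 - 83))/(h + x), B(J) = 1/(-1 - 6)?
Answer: 32/34143 - I*√10 ≈ 0.00093723 - 3.1623*I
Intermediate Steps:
B(J) = -⅐ (B(J) = 1/(-7) = -⅐)
U(x, h) = (-1/57 + x)/(h + x) (U(x, h) = (x + 1/(-57))/(h + x) = (x - 1/57)/(h + x) = (-1/57 + x)/(h + x))
w(Z) = √(-98 - Z)
U(B(-14), -171) - w(-88) = (-1/57 - ⅐)/(-171 - ⅐) - √(-98 - 1*(-88)) = -64/399/(-1198/7) - √(-98 + 88) = -7/1198*(-64/399) - √(-10) = 32/34143 - I*√10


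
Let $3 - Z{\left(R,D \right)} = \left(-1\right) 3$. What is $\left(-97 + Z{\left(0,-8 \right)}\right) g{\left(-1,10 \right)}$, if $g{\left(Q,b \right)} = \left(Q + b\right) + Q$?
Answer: $-728$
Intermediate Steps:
$g{\left(Q,b \right)} = b + 2 Q$
$Z{\left(R,D \right)} = 6$ ($Z{\left(R,D \right)} = 3 - \left(-1\right) 3 = 3 - -3 = 3 + 3 = 6$)
$\left(-97 + Z{\left(0,-8 \right)}\right) g{\left(-1,10 \right)} = \left(-97 + 6\right) \left(10 + 2 \left(-1\right)\right) = - 91 \left(10 - 2\right) = \left(-91\right) 8 = -728$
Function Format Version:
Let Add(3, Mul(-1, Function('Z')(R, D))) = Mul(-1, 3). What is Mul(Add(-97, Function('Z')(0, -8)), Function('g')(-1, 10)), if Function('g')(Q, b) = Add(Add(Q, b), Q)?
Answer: -728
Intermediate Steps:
Function('g')(Q, b) = Add(b, Mul(2, Q))
Function('Z')(R, D) = 6 (Function('Z')(R, D) = Add(3, Mul(-1, Mul(-1, 3))) = Add(3, Mul(-1, -3)) = Add(3, 3) = 6)
Mul(Add(-97, Function('Z')(0, -8)), Function('g')(-1, 10)) = Mul(Add(-97, 6), Add(10, Mul(2, -1))) = Mul(-91, Add(10, -2)) = Mul(-91, 8) = -728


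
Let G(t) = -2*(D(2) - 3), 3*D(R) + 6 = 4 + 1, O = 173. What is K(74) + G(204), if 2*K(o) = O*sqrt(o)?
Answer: 20/3 + 173*sqrt(74)/2 ≈ 750.77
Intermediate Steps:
D(R) = -1/3 (D(R) = -2 + (4 + 1)/3 = -2 + (1/3)*5 = -2 + 5/3 = -1/3)
G(t) = 20/3 (G(t) = -2*(-1/3 - 3) = -2*(-10/3) = 20/3)
K(o) = 173*sqrt(o)/2 (K(o) = (173*sqrt(o))/2 = 173*sqrt(o)/2)
K(74) + G(204) = 173*sqrt(74)/2 + 20/3 = 20/3 + 173*sqrt(74)/2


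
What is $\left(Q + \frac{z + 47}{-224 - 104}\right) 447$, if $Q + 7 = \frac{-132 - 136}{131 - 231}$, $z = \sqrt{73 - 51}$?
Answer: $- \frac{16359753}{8200} - \frac{447 \sqrt{22}}{328} \approx -2001.5$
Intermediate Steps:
$z = \sqrt{22} \approx 4.6904$
$Q = - \frac{108}{25}$ ($Q = -7 + \frac{-132 - 136}{131 - 231} = -7 - \frac{268}{-100} = -7 - - \frac{67}{25} = -7 + \frac{67}{25} = - \frac{108}{25} \approx -4.32$)
$\left(Q + \frac{z + 47}{-224 - 104}\right) 447 = \left(- \frac{108}{25} + \frac{\sqrt{22} + 47}{-224 - 104}\right) 447 = \left(- \frac{108}{25} + \frac{47 + \sqrt{22}}{-328}\right) 447 = \left(- \frac{108}{25} + \left(47 + \sqrt{22}\right) \left(- \frac{1}{328}\right)\right) 447 = \left(- \frac{108}{25} - \left(\frac{47}{328} + \frac{\sqrt{22}}{328}\right)\right) 447 = \left(- \frac{36599}{8200} - \frac{\sqrt{22}}{328}\right) 447 = - \frac{16359753}{8200} - \frac{447 \sqrt{22}}{328}$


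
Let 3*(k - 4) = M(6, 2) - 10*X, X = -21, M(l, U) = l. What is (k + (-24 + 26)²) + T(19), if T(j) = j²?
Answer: 441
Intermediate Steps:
k = 76 (k = 4 + (6 - 10*(-21))/3 = 4 + (6 + 210)/3 = 4 + (⅓)*216 = 4 + 72 = 76)
(k + (-24 + 26)²) + T(19) = (76 + (-24 + 26)²) + 19² = (76 + 2²) + 361 = (76 + 4) + 361 = 80 + 361 = 441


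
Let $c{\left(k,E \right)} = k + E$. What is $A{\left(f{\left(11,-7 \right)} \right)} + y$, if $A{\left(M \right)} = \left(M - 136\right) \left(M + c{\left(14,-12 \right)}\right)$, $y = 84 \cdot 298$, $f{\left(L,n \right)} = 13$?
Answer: $23187$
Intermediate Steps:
$c{\left(k,E \right)} = E + k$
$y = 25032$
$A{\left(M \right)} = \left(-136 + M\right) \left(2 + M\right)$ ($A{\left(M \right)} = \left(M - 136\right) \left(M + \left(-12 + 14\right)\right) = \left(-136 + M\right) \left(M + 2\right) = \left(-136 + M\right) \left(2 + M\right)$)
$A{\left(f{\left(11,-7 \right)} \right)} + y = \left(-272 + 13^{2} - 1742\right) + 25032 = \left(-272 + 169 - 1742\right) + 25032 = -1845 + 25032 = 23187$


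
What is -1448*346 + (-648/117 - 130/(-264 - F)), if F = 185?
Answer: -2924414334/5837 ≈ -5.0101e+5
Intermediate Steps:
-1448*346 + (-648/117 - 130/(-264 - F)) = -1448*346 + (-648/117 - 130/(-264 - 1*185)) = -501008 + (-648*1/117 - 130/(-264 - 185)) = -501008 + (-72/13 - 130/(-449)) = -501008 + (-72/13 - 130*(-1/449)) = -501008 + (-72/13 + 130/449) = -501008 - 30638/5837 = -2924414334/5837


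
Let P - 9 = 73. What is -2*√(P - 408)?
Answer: -2*I*√326 ≈ -36.111*I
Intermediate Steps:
P = 82 (P = 9 + 73 = 82)
-2*√(P - 408) = -2*√(82 - 408) = -2*I*√326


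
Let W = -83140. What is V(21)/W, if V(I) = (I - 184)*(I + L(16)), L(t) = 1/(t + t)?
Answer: 109699/2660480 ≈ 0.041233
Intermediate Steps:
L(t) = 1/(2*t)
V(I) = (-184 + I)*(1/32 + I) (V(I) = (I - 184)*(I + (½)/16) = (-184 + I)*(I + (½)*(1/16)) = (-184 + I)*(I + 1/32) = (-184 + I)*(1/32 + I))
V(21)/W = (-23/4 + 21² - 5887/32*21)/(-83140) = (-23/4 + 441 - 123627/32)*(-1/83140) = -109699/32*(-1/83140) = 109699/2660480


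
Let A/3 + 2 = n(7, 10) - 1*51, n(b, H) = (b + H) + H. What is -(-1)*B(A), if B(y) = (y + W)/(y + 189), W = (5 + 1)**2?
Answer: -14/37 ≈ -0.37838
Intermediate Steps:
n(b, H) = b + 2*H (n(b, H) = (H + b) + H = b + 2*H)
W = 36 (W = 6**2 = 36)
A = -78 (A = -6 + 3*((7 + 2*10) - 1*51) = -6 + 3*((7 + 20) - 51) = -6 + 3*(27 - 51) = -6 + 3*(-24) = -6 - 72 = -78)
B(y) = (36 + y)/(189 + y) (B(y) = (y + 36)/(y + 189) = (36 + y)/(189 + y))
-(-1)*B(A) = -(-1)*(36 - 78)/(189 - 78) = -(-1)*-42/111 = -(-1)*(1/111)*(-42) = -(-1)*(-14)/37 = -1*14/37 = -14/37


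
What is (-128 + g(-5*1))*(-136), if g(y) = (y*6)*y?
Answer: -2992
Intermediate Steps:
g(y) = 6*y² (g(y) = (6*y)*y = 6*y²)
(-128 + g(-5*1))*(-136) = (-128 + 6*(-5*1)²)*(-136) = (-128 + 6*(-5)²)*(-136) = (-128 + 6*25)*(-136) = (-128 + 150)*(-136) = 22*(-136) = -2992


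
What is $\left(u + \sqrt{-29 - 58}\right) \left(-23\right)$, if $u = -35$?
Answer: $805 - 23 i \sqrt{87} \approx 805.0 - 214.53 i$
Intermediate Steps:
$\left(u + \sqrt{-29 - 58}\right) \left(-23\right) = \left(-35 + \sqrt{-29 - 58}\right) \left(-23\right) = \left(-35 + \sqrt{-87}\right) \left(-23\right) = \left(-35 + i \sqrt{87}\right) \left(-23\right) = 805 - 23 i \sqrt{87}$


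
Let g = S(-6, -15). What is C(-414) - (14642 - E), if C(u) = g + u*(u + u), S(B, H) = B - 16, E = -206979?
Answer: 121149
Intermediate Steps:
S(B, H) = -16 + B
g = -22 (g = -16 - 6 = -22)
C(u) = -22 + 2*u**2 (C(u) = -22 + u*(u + u) = -22 + u*(2*u) = -22 + 2*u**2)
C(-414) - (14642 - E) = (-22 + 2*(-414)**2) - (14642 - 1*(-206979)) = (-22 + 2*171396) - (14642 + 206979) = (-22 + 342792) - 1*221621 = 342770 - 221621 = 121149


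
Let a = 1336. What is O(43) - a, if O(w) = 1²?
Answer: -1335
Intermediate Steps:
O(w) = 1
O(43) - a = 1 - 1*1336 = 1 - 1336 = -1335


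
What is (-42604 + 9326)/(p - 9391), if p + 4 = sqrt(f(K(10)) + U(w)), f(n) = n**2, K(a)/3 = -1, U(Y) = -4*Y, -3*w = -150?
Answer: 156323405/44133108 + 16639*I*sqrt(191)/44133108 ≈ 3.5421 + 0.0052105*I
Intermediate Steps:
w = 50 (w = -1/3*(-150) = 50)
K(a) = -3 (K(a) = 3*(-1) = -3)
p = -4 + I*sqrt(191) (p = -4 + sqrt((-3)**2 - 4*50) = -4 + sqrt(9 - 200) = -4 + sqrt(-191) = -4 + I*sqrt(191) ≈ -4.0 + 13.82*I)
(-42604 + 9326)/(p - 9391) = (-42604 + 9326)/((-4 + I*sqrt(191)) - 9391) = -33278/(-9395 + I*sqrt(191))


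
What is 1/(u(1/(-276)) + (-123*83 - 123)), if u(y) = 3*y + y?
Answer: -69/712909 ≈ -9.6787e-5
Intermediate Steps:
u(y) = 4*y
1/(u(1/(-276)) + (-123*83 - 123)) = 1/(4/(-276) + (-123*83 - 123)) = 1/(4*(-1/276) + (-10209 - 123)) = 1/(-1/69 - 10332) = 1/(-712909/69) = -69/712909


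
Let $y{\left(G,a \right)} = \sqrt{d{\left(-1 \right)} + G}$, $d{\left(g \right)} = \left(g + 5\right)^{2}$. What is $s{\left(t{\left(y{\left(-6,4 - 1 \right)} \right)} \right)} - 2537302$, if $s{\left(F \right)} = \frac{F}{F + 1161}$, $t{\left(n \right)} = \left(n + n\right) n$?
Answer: $- \frac{2996553642}{1181} \approx -2.5373 \cdot 10^{6}$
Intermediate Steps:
$d{\left(g \right)} = \left(5 + g\right)^{2}$
$y{\left(G,a \right)} = \sqrt{16 + G}$ ($y{\left(G,a \right)} = \sqrt{\left(5 - 1\right)^{2} + G} = \sqrt{4^{2} + G} = \sqrt{16 + G}$)
$t{\left(n \right)} = 2 n^{2}$ ($t{\left(n \right)} = 2 n n = 2 n^{2}$)
$s{\left(F \right)} = \frac{F}{1161 + F}$
$s{\left(t{\left(y{\left(-6,4 - 1 \right)} \right)} \right)} - 2537302 = \frac{2 \left(\sqrt{16 - 6}\right)^{2}}{1161 + 2 \left(\sqrt{16 - 6}\right)^{2}} - 2537302 = \frac{2 \left(\sqrt{10}\right)^{2}}{1161 + 2 \left(\sqrt{10}\right)^{2}} - 2537302 = \frac{2 \cdot 10}{1161 + 2 \cdot 10} - 2537302 = \frac{20}{1161 + 20} - 2537302 = \frac{20}{1181} - 2537302 = - \frac{2996553642}{1181}$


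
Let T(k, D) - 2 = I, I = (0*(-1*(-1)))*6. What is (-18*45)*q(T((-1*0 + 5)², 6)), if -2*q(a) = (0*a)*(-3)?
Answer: 0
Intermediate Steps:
I = 0 (I = (0*1)*6 = 0*6 = 0)
T(k, D) = 2 (T(k, D) = 2 + 0 = 2)
q(a) = 0 (q(a) = -0*a*(-3)/2 = -0*(-3) = -½*0 = 0)
(-18*45)*q(T((-1*0 + 5)², 6)) = -18*45*0 = -810*0 = 0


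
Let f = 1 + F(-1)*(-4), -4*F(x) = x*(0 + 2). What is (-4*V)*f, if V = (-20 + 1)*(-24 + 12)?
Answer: 912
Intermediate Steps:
F(x) = -x/2 (F(x) = -x*(0 + 2)/4 = -x*2/4 = -x/2)
V = 228 (V = -19*(-12) = 228)
f = -1 (f = 1 - ½*(-1)*(-4) = 1 + (½)*(-4) = 1 - 2 = -1)
(-4*V)*f = -4*228*(-1) = -912*(-1) = 912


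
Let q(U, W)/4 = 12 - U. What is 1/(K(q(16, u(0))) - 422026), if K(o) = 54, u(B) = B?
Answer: -1/421972 ≈ -2.3698e-6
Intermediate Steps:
q(U, W) = 48 - 4*U (q(U, W) = 4*(12 - U) = 48 - 4*U)
1/(K(q(16, u(0))) - 422026) = 1/(54 - 422026) = 1/(-421972) = -1/421972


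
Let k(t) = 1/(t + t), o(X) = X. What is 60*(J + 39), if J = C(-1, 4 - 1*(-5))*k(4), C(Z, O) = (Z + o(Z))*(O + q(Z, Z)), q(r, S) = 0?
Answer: 2205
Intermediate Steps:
C(Z, O) = 2*O*Z (C(Z, O) = (Z + Z)*(O + 0) = (2*Z)*O = 2*O*Z)
k(t) = 1/(2*t)
J = -9/4 (J = (2*(4 - 1*(-5))*(-1))*((½)/4) = (2*(4 + 5)*(-1))*((½)*(¼)) = (2*9*(-1))*(⅛) = -18*⅛ = -9/4 ≈ -2.2500)
60*(J + 39) = 60*(-9/4 + 39) = 60*(147/4) = 2205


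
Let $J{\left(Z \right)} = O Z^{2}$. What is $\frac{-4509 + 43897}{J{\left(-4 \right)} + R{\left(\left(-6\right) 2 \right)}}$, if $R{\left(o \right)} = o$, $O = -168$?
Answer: $- \frac{9847}{675} \approx -14.588$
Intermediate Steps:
$J{\left(Z \right)} = - 168 Z^{2}$
$\frac{-4509 + 43897}{J{\left(-4 \right)} + R{\left(\left(-6\right) 2 \right)}} = \frac{-4509 + 43897}{- 168 \left(-4\right)^{2} - 12} = \frac{39388}{\left(-168\right) 16 - 12} = \frac{39388}{-2688 - 12} = \frac{39388}{-2700} = 39388 \left(- \frac{1}{2700}\right) = - \frac{9847}{675}$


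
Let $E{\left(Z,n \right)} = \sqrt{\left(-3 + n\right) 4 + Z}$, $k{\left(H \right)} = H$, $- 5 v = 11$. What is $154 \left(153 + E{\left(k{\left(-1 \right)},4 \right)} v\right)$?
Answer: $23562 - \frac{1694 \sqrt{3}}{5} \approx 22975.0$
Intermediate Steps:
$v = - \frac{11}{5}$ ($v = \left(- \frac{1}{5}\right) 11 = - \frac{11}{5} \approx -2.2$)
$E{\left(Z,n \right)} = \sqrt{-12 + Z + 4 n}$ ($E{\left(Z,n \right)} = \sqrt{\left(-12 + 4 n\right) + Z} = \sqrt{-12 + Z + 4 n}$)
$154 \left(153 + E{\left(k{\left(-1 \right)},4 \right)} v\right) = 154 \left(153 + \sqrt{-12 - 1 + 4 \cdot 4} \left(- \frac{11}{5}\right)\right) = 154 \left(153 + \sqrt{-12 - 1 + 16} \left(- \frac{11}{5}\right)\right) = 154 \left(153 + \sqrt{3} \left(- \frac{11}{5}\right)\right) = 154 \left(153 - \frac{11 \sqrt{3}}{5}\right) = 23562 - \frac{1694 \sqrt{3}}{5}$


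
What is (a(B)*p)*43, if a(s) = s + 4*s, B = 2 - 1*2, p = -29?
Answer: 0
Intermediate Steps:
B = 0 (B = 2 - 2 = 0)
a(s) = 5*s
(a(B)*p)*43 = ((5*0)*(-29))*43 = (0*(-29))*43 = 0*43 = 0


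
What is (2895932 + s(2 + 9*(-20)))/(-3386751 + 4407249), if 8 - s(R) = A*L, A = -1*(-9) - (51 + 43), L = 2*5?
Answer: 1448395/510249 ≈ 2.8386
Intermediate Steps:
L = 10
A = -85 (A = 9 - 1*94 = 9 - 94 = -85)
s(R) = 858 (s(R) = 8 - (-85)*10 = 8 - 1*(-850) = 8 + 850 = 858)
(2895932 + s(2 + 9*(-20)))/(-3386751 + 4407249) = (2895932 + 858)/(-3386751 + 4407249) = 2896790/1020498 = 2896790*(1/1020498) = 1448395/510249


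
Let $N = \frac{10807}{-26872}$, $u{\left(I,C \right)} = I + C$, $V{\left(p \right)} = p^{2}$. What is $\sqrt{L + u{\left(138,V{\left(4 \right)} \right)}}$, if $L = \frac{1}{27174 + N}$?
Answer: $\frac{\sqrt{82113600141603698226}}{730208921} \approx 12.41$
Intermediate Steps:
$u{\left(I,C \right)} = C + I$
$N = - \frac{10807}{26872}$ ($N = 10807 \left(- \frac{1}{26872}\right) = - \frac{10807}{26872} \approx -0.40217$)
$L = \frac{26872}{730208921}$ ($L = \frac{1}{27174 - \frac{10807}{26872}} = \frac{1}{\frac{730208921}{26872}} = \frac{26872}{730208921} \approx 3.68 \cdot 10^{-5}$)
$\sqrt{L + u{\left(138,V{\left(4 \right)} \right)}} = \sqrt{\frac{26872}{730208921} + \left(4^{2} + 138\right)} = \sqrt{\frac{26872}{730208921} + \left(16 + 138\right)} = \sqrt{\frac{26872}{730208921} + 154} = \sqrt{\frac{112452200706}{730208921}} = \frac{\sqrt{82113600141603698226}}{730208921}$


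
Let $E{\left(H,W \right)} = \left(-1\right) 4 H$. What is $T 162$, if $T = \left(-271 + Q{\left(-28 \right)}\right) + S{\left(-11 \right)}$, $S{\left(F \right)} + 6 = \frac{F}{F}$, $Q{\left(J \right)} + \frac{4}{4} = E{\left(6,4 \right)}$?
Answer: $-48762$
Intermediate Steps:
$E{\left(H,W \right)} = - 4 H$
$Q{\left(J \right)} = -25$ ($Q{\left(J \right)} = -1 - 24 = -25$)
$S{\left(F \right)} = -5$ ($S{\left(F \right)} = -6 + \frac{F}{F} = -6 + 1 = -5$)
$T = -301$ ($T = \left(-271 - 25\right) - 5 = -296 - 5 = -301$)
$T 162 = \left(-301\right) 162 = -48762$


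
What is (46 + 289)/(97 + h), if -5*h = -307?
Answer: 1675/792 ≈ 2.1149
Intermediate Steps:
h = 307/5 (h = -1/5*(-307) = 307/5 ≈ 61.400)
(46 + 289)/(97 + h) = (46 + 289)/(97 + 307/5) = 335/(792/5) = 335*(5/792) = 1675/792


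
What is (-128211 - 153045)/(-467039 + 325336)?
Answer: 281256/141703 ≈ 1.9848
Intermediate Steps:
(-128211 - 153045)/(-467039 + 325336) = -281256/(-141703) = -281256*(-1/141703) = 281256/141703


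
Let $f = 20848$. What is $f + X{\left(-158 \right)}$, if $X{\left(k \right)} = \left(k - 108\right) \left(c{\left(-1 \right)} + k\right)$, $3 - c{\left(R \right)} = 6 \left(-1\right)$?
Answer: $60482$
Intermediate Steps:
$c{\left(R \right)} = 9$ ($c{\left(R \right)} = 3 - 6 \left(-1\right) = 3 - -6 = 3 + 6 = 9$)
$X{\left(k \right)} = \left(-108 + k\right) \left(9 + k\right)$ ($X{\left(k \right)} = \left(k - 108\right) \left(9 + k\right) = \left(-108 + k\right) \left(9 + k\right)$)
$f + X{\left(-158 \right)} = 20848 - \left(-14670 - 24964\right) = 20848 + \left(-972 + 24964 + 15642\right) = 20848 + 39634 = 60482$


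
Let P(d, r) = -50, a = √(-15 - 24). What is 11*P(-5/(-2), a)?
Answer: -550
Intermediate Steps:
a = I*√39 (a = √(-39) = I*√39 ≈ 6.245*I)
11*P(-5/(-2), a) = 11*(-50) = -550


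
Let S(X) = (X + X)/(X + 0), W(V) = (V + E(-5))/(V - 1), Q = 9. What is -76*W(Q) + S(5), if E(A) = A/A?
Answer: -93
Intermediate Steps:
E(A) = 1
W(V) = (1 + V)/(-1 + V) (W(V) = (V + 1)/(V - 1) = (1 + V)/(-1 + V))
S(X) = 2 (S(X) = (2*X)/X = 2)
-76*W(Q) + S(5) = -76*(1 + 9)/(-1 + 9) + 2 = -76*10/8 + 2 = -19*10/2 + 2 = -76*5/4 + 2 = -95 + 2 = -93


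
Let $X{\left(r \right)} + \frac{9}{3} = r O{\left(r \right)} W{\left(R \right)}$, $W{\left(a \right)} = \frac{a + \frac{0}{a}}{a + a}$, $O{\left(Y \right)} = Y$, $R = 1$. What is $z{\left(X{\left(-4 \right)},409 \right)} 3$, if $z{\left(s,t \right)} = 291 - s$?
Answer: $858$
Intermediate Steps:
$W{\left(a \right)} = \frac{1}{2}$ ($W{\left(a \right)} = \frac{a + 0}{2 a} = a \frac{1}{2 a} = \frac{1}{2}$)
$X{\left(r \right)} = -3 + \frac{r^{2}}{2}$ ($X{\left(r \right)} = -3 + r r \frac{1}{2} = -3 + r^{2} \cdot \frac{1}{2} = -3 + \frac{r^{2}}{2}$)
$z{\left(X{\left(-4 \right)},409 \right)} 3 = \left(291 - \left(-3 + \frac{\left(-4\right)^{2}}{2}\right)\right) 3 = \left(291 - \left(-3 + \frac{1}{2} \cdot 16\right)\right) 3 = \left(291 - \left(-3 + 8\right)\right) 3 = \left(291 - 5\right) 3 = 286 \cdot 3 = 858$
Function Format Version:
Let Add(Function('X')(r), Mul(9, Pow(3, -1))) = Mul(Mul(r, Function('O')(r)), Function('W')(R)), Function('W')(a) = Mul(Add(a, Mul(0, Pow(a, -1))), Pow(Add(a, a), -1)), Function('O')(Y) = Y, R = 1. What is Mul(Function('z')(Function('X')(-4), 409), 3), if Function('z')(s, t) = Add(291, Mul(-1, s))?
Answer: 858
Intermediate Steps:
Function('W')(a) = Rational(1, 2) (Function('W')(a) = Mul(Add(a, 0), Pow(Mul(2, a), -1)) = Mul(a, Mul(Rational(1, 2), Pow(a, -1))) = Rational(1, 2))
Function('X')(r) = Add(-3, Mul(Rational(1, 2), Pow(r, 2))) (Function('X')(r) = Add(-3, Mul(Mul(r, r), Rational(1, 2))) = Add(-3, Mul(Pow(r, 2), Rational(1, 2))) = Add(-3, Mul(Rational(1, 2), Pow(r, 2))))
Mul(Function('z')(Function('X')(-4), 409), 3) = Mul(Add(291, Mul(-1, Add(-3, Mul(Rational(1, 2), Pow(-4, 2))))), 3) = Mul(Add(291, Mul(-1, Add(-3, Mul(Rational(1, 2), 16)))), 3) = Mul(Add(291, Mul(-1, Add(-3, 8))), 3) = Mul(Add(291, Mul(-1, 5)), 3) = Mul(Add(291, -5), 3) = Mul(286, 3) = 858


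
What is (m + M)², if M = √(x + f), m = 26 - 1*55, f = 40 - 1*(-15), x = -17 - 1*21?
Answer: (29 - √17)² ≈ 618.86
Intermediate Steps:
x = -38 (x = -17 - 21 = -38)
f = 55 (f = 40 + 15 = 55)
m = -29 (m = 26 - 55 = -29)
M = √17 (M = √(-38 + 55) = √17 ≈ 4.1231)
(m + M)² = (-29 + √17)²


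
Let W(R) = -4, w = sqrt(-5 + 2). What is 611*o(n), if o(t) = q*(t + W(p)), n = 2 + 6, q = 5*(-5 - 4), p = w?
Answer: -109980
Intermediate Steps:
w = I*sqrt(3) (w = sqrt(-3) = I*sqrt(3) ≈ 1.732*I)
p = I*sqrt(3) ≈ 1.732*I
q = -45 (q = 5*(-9) = -45)
n = 8
o(t) = 180 - 45*t (o(t) = -45*(t - 4) = -45*(-4 + t) = 180 - 45*t)
611*o(n) = 611*(180 - 45*8) = 611*(180 - 360) = 611*(-180) = -109980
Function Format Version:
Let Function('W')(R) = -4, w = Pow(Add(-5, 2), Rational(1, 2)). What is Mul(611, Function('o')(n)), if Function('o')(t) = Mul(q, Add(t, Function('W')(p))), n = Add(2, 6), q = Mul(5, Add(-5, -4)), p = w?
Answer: -109980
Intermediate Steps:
w = Mul(I, Pow(3, Rational(1, 2))) (w = Pow(-3, Rational(1, 2)) = Mul(I, Pow(3, Rational(1, 2))) ≈ Mul(1.7320, I))
p = Mul(I, Pow(3, Rational(1, 2))) ≈ Mul(1.7320, I)
q = -45 (q = Mul(5, -9) = -45)
n = 8
Function('o')(t) = Add(180, Mul(-45, t)) (Function('o')(t) = Mul(-45, Add(t, -4)) = Mul(-45, Add(-4, t)) = Add(180, Mul(-45, t)))
Mul(611, Function('o')(n)) = Mul(611, Add(180, Mul(-45, 8))) = Mul(611, Add(180, -360)) = Mul(611, -180) = -109980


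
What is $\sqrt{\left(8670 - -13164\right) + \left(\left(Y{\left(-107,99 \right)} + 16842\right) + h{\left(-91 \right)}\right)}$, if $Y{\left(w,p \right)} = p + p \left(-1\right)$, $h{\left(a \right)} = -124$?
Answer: $2 \sqrt{9638} \approx 196.35$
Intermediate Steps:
$Y{\left(w,p \right)} = 0$ ($Y{\left(w,p \right)} = p - p = 0$)
$\sqrt{\left(8670 - -13164\right) + \left(\left(Y{\left(-107,99 \right)} + 16842\right) + h{\left(-91 \right)}\right)} = \sqrt{\left(8670 - -13164\right) + \left(\left(0 + 16842\right) - 124\right)} = \sqrt{\left(8670 + 13164\right) + \left(16842 - 124\right)} = \sqrt{21834 + 16718} = \sqrt{38552} = 2 \sqrt{9638}$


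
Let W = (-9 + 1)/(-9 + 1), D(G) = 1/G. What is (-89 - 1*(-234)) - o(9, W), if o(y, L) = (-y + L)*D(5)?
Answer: 733/5 ≈ 146.60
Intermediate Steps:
W = 1 (W = -8/(-8) = -8*(-⅛) = 1)
o(y, L) = -y/5 + L/5 (o(y, L) = (-y + L)/5 = (L - y)*(⅕) = -y/5 + L/5)
(-89 - 1*(-234)) - o(9, W) = (-89 - 1*(-234)) - (-⅕*9 + (⅕)*1) = (-89 + 234) - (-9/5 + ⅕) = 145 - 1*(-8/5) = 145 + 8/5 = 733/5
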